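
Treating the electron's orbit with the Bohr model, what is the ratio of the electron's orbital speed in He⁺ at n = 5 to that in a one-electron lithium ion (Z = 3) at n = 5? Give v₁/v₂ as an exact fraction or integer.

2/3

v ∝ Z^1 · n^-1
v₁/v₂ = (2/3)^1 · (5/5)^-1 = 2/3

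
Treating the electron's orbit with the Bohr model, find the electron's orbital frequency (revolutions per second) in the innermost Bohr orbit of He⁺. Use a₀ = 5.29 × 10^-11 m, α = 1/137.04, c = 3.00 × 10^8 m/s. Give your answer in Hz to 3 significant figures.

r = n²a₀/Z = 2.65 × 10^-11 m, v = Zαc/n = 4.38 × 10^6 m/s
f = v/(2πr) = 2.63 × 10^16 Hz

2.63 × 10^16 Hz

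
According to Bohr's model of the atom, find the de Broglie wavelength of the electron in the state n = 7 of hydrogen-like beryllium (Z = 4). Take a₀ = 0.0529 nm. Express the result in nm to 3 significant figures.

The Bohr quantisation condition is nλ = 2πr_n.
r_n = n²a₀/Z = 0.648 nm
λ = 2πr_n/n = 2π·0.648/7 = 0.582 nm

0.582 nm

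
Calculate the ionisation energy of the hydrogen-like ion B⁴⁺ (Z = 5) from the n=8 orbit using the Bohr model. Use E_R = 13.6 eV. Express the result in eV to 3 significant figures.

5.31 eV

E_n = −E_R·Z²/n² = −13.6 × 5²/8² eV = -5.31 eV
Ionisation energy = −E_n = 5.31 eV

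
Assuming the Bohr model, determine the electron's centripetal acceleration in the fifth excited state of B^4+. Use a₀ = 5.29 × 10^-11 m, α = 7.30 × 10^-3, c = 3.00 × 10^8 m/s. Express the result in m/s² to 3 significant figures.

8.74 × 10^21 m/s²

r = n²a₀/Z = 3.81 × 10^-10 m, v = Zαc/n = 1.82 × 10^6 m/s
a = v²/r = (1.82 × 10^6)² / 3.81 × 10^-10 = 8.74 × 10^21 m/s²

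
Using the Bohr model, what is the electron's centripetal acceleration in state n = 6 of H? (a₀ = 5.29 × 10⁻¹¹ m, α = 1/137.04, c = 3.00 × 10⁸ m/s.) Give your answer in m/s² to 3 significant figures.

r = n²a₀/Z = 1.90 × 10⁻⁹ m, v = Zαc/n = 3.65 × 10⁵ m/s
a = v²/r = (3.65 × 10⁵)² / 1.90 × 10⁻⁹ = 6.99 × 10¹⁹ m/s²

6.99 × 10¹⁹ m/s²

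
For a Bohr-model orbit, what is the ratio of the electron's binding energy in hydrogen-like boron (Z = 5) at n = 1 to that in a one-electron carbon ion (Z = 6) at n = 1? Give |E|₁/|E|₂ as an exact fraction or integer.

|E| ∝ Z^2 · n^-2
|E|₁/|E|₂ = (5/6)^2 · (1/1)^-2 = 25/36

25/36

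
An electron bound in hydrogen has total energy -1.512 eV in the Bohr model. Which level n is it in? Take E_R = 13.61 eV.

3

E_n = −E_R Z²/n² ⇒ n² = E_R Z²/(−E_n) = 13.61 × 1² / 1.512 ≈ 9.00
n = 3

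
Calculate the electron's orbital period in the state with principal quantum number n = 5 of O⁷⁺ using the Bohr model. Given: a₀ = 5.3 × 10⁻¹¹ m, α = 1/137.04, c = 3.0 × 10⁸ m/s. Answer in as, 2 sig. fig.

300 as

r = n²a₀/Z = 5²·5.3 × 10⁻¹¹/8 = 1.7 × 10⁻¹⁰ m
v = Zαc/n = 8·0.0073·3.0 × 10⁸/5 = 3.5 × 10⁶ m/s
T = 2πr/v = 3.0 × 10⁻¹⁶ s = 300 as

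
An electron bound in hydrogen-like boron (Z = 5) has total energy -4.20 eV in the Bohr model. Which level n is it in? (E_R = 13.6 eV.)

9

E_n = −E_R Z²/n² ⇒ n² = E_R Z²/(−E_n) = 13.6 × 5² / 4.20 ≈ 80.95
n = 9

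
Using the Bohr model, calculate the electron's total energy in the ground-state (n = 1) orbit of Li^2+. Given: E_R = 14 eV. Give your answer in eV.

E_n = −E_R·Z²/n² = −14 × 3²/1² = -130 eV

-130 eV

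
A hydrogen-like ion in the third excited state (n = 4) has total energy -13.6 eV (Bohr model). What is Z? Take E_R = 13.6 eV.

E_n = −E_R Z²/n² ⇒ Z² = −E_n n²/E_R = 13.6 × 4² / 13.6 ≈ 16.00
Z = 4

4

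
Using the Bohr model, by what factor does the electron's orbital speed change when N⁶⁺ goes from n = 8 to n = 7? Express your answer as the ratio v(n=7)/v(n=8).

8/7

v ∝ Z^1 · n^-1; with Z fixed, v ∝ n^-1.
v(n=7)/v(n=8) = (7/8)^-1 = 8/7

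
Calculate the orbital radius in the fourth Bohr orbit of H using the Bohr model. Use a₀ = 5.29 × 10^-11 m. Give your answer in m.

r_n = n²a₀/Z = 4² × 5.29 × 10^-11 / 1
    = 16 × 5.29 × 10^-11 / 1 = 8.46 × 10^-10 m

8.46 × 10^-10 m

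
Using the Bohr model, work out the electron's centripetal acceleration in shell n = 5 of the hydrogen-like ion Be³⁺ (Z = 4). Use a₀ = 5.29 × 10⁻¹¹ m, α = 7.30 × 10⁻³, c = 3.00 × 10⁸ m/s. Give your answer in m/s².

r = n²a₀/Z = 3.31 × 10⁻¹⁰ m, v = Zαc/n = 1.75 × 10⁶ m/s
a = v²/r = (1.75 × 10⁶)² / 3.31 × 10⁻¹⁰ = 9.28 × 10²¹ m/s²

9.28 × 10²¹ m/s²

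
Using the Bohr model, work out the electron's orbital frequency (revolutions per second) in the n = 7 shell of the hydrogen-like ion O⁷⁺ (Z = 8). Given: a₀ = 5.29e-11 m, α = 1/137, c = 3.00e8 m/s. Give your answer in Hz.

1.23e15 Hz

r = n²a₀/Z = 3.24e-10 m, v = Zαc/n = 2.50e6 m/s
f = v/(2πr) = 1.23e15 Hz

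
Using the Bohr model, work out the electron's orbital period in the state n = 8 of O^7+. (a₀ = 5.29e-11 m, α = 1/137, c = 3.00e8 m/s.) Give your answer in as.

r = n²a₀/Z = 8²·5.29e-11/8 = 4.23e-10 m
v = Zαc/n = 8·0.00730·3.00e8/8 = 2.19e6 m/s
T = 2πr/v = 1.21e-15 s = 1210 as

1210 as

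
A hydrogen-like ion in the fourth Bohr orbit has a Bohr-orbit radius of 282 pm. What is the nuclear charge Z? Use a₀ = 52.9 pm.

3

r_n = n²a₀/Z ⇒ Z = n²a₀/r = 4² × 52.9 / 282 ≈ 3.00
Z = 3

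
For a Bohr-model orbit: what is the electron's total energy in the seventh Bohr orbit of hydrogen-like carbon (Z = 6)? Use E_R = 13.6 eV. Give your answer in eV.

E_n = −E_R·Z²/n² = −13.6 × 6²/7² = -9.99 eV

-9.99 eV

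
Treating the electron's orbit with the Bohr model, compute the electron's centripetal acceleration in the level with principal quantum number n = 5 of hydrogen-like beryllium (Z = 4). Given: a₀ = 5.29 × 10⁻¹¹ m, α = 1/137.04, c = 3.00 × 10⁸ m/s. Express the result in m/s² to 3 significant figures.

r = n²a₀/Z = 3.31 × 10⁻¹⁰ m, v = Zαc/n = 1.75 × 10⁶ m/s
a = v²/r = (1.75 × 10⁶)² / 3.31 × 10⁻¹⁰ = 9.28 × 10²¹ m/s²

9.28 × 10²¹ m/s²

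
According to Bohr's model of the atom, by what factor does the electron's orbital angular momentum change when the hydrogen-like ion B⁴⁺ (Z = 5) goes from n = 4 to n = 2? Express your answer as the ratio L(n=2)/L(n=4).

1/2

L = nℏ depends only on n, so L ∝ n.
L(n=2)/L(n=4) = (2/4)^1 = 1/2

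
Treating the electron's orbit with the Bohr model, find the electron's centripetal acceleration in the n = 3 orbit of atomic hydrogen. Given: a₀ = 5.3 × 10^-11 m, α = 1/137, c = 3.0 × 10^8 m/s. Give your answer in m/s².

1.1 × 10^21 m/s²

r = n²a₀/Z = 4.8 × 10^-10 m, v = Zαc/n = 7.3 × 10^5 m/s
a = v²/r = (7.3 × 10^5)² / 4.8 × 10^-10 = 1.1 × 10^21 m/s²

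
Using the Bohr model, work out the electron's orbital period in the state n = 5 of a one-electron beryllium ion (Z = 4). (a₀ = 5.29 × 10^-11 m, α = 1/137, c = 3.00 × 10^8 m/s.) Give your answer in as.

1190 as

r = n²a₀/Z = 5²·5.29 × 10^-11/4 = 3.31 × 10^-10 m
v = Zαc/n = 4·0.00730·3.00 × 10^8/5 = 1.75 × 10^6 m/s
T = 2πr/v = 1.19 × 10^-15 s = 1190 as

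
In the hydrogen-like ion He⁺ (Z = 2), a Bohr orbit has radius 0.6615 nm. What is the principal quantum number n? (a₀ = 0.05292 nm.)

5

r_n = n²a₀/Z ⇒ n² = rZ/a₀ = 0.6615 × 2 / 0.05292 ≈ 25.00
n = 5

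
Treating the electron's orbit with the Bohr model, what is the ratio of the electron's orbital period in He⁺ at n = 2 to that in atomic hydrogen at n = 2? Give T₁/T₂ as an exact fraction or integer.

1/4

T ∝ Z^-2 · n^3
T₁/T₂ = (2/1)^-2 · (2/2)^3 = 1/4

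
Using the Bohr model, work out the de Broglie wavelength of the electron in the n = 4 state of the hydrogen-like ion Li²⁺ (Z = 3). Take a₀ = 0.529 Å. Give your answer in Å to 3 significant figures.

The Bohr quantisation condition is nλ = 2πr_n.
r_n = n²a₀/Z = 2.82 Å
λ = 2πr_n/n = 2π·2.82/4 = 4.43 Å

4.43 Å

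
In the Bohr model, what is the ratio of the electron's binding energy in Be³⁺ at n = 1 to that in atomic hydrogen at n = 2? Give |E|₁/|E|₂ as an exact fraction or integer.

|E| ∝ Z^2 · n^-2
|E|₁/|E|₂ = (4/1)^2 · (1/2)^-2 = 64

64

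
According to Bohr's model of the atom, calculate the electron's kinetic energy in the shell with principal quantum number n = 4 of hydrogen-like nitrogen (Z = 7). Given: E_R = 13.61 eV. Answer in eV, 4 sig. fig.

41.68 eV

For a Coulomb orbit the virial theorem gives K = −E_n.
E_n = −E_R·Z²/n², so K = E_R·Z²/n² = 13.61 × 7²/4² = 41.68 eV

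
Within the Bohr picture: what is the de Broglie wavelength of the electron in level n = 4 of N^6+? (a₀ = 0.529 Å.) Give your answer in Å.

1.90 Å

The Bohr quantisation condition is nλ = 2πr_n.
r_n = n²a₀/Z = 1.21 Å
λ = 2πr_n/n = 2π·1.21/4 = 1.90 Å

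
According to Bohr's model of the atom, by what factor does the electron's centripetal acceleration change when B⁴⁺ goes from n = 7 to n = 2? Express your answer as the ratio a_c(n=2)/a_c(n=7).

2401/16

a_c ∝ Z^3 · n^-4; with Z fixed, a_c ∝ n^-4.
a_c(n=2)/a_c(n=7) = (2/7)^-4 = 2401/16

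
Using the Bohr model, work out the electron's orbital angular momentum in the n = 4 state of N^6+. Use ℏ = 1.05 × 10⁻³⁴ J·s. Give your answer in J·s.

4.20 × 10⁻³⁴ J·s

L_n = nℏ = 4 × 1.05 × 10⁻³⁴ = 4.20 × 10⁻³⁴ J·s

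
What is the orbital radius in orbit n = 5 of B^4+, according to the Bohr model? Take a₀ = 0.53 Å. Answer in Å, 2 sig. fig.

2.6 Å

r_n = n²a₀/Z = 5² × 0.53 / 5
    = 25 × 0.53 / 5 = 2.6 Å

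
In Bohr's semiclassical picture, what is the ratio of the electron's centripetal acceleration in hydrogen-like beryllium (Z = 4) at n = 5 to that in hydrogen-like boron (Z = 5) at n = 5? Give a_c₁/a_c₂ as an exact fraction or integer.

a_c ∝ Z^3 · n^-4
a_c₁/a_c₂ = (4/5)^3 · (5/5)^-4 = 64/125

64/125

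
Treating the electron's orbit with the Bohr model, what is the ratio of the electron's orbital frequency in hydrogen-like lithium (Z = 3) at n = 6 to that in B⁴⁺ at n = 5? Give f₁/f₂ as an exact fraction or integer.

f ∝ Z^2 · n^-3
f₁/f₂ = (3/5)^2 · (6/5)^-3 = 5/24

5/24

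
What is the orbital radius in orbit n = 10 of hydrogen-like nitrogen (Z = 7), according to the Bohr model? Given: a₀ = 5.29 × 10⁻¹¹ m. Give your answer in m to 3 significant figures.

7.56 × 10⁻¹⁰ m

r_n = n²a₀/Z = 10² × 5.29 × 10⁻¹¹ / 7
    = 100 × 5.29 × 10⁻¹¹ / 7 = 7.56 × 10⁻¹⁰ m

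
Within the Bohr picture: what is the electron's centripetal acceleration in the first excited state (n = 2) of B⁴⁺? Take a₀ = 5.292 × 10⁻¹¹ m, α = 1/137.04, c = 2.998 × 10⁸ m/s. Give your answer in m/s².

r = n²a₀/Z = 4.234 × 10⁻¹¹ m, v = Zαc/n = 5.469 × 10⁶ m/s
a = v²/r = (5.469 × 10⁶)² / 4.234 × 10⁻¹¹ = 7.065 × 10²³ m/s²

7.065 × 10²³ m/s²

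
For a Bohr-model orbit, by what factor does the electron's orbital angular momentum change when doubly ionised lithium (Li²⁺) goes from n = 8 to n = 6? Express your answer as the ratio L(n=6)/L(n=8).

L = nℏ depends only on n, so L ∝ n.
L(n=6)/L(n=8) = (6/8)^1 = 3/4

3/4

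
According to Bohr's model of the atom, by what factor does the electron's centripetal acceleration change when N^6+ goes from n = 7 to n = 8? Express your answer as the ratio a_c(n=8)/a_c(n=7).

2401/4096

a_c ∝ Z^3 · n^-4; with Z fixed, a_c ∝ n^-4.
a_c(n=8)/a_c(n=7) = (8/7)^-4 = 2401/4096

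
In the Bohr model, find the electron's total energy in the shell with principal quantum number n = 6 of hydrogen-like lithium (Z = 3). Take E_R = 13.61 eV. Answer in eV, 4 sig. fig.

-3.402 eV

E_n = −E_R·Z²/n² = −13.61 × 3²/6² = -3.402 eV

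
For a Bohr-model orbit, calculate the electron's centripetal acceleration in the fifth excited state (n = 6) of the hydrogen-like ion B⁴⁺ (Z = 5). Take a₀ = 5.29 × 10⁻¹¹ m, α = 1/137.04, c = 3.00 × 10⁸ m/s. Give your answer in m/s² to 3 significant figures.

r = n²a₀/Z = 3.81 × 10⁻¹⁰ m, v = Zαc/n = 1.82 × 10⁶ m/s
a = v²/r = (1.82 × 10⁶)² / 3.81 × 10⁻¹⁰ = 8.74 × 10²¹ m/s²

8.74 × 10²¹ m/s²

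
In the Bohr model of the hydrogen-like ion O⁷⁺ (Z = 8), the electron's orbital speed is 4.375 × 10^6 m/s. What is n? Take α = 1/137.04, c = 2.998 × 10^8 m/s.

v_n = Zαc/n ⇒ n = Zαc/v = 8 × 0.007297 × 2.998 × 10^8 / 4.375 × 10^6 ≈ 4.00
n = 4

4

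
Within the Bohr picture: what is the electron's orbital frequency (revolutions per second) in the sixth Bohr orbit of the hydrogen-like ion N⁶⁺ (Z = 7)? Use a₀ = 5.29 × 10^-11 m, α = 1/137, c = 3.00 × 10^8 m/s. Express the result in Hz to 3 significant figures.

r = n²a₀/Z = 2.72 × 10^-10 m, v = Zαc/n = 2.55 × 10^6 m/s
f = v/(2πr) = 1.49 × 10^15 Hz

1.49 × 10^15 Hz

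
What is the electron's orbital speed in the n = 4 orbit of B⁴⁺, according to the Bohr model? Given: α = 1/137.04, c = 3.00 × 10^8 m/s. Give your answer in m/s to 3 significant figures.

v_n = Zαc/n = 5 × 0.00730 × 3.00 × 10^8 / 4
    = 2.74 × 10^6 m/s

2.74 × 10^6 m/s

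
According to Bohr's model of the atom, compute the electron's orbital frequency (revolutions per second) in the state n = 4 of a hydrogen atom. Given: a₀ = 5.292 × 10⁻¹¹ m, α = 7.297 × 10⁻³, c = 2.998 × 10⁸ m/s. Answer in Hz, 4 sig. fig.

1.028 × 10¹⁴ Hz

r = n²a₀/Z = 8.467 × 10⁻¹⁰ m, v = Zαc/n = 5.469 × 10⁵ m/s
f = v/(2πr) = 1.028 × 10¹⁴ Hz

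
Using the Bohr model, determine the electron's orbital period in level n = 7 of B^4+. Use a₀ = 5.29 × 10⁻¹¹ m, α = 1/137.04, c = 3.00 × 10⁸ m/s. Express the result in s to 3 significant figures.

2.08 × 10⁻¹⁵ s

r = n²a₀/Z = 7²·5.29 × 10⁻¹¹/5 = 5.18 × 10⁻¹⁰ m
v = Zαc/n = 5·0.00730·3.00 × 10⁸/7 = 1.56 × 10⁶ m/s
T = 2πr/v = 2.08 × 10⁻¹⁵ s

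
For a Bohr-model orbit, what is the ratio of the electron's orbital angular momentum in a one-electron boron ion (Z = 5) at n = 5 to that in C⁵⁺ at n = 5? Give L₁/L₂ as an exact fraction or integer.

L = nℏ is independent of Z.
L₁/L₂ = n₁/n₂ = 5/5 = 1

1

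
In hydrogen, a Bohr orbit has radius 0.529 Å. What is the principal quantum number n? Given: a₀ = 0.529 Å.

1

r_n = n²a₀/Z ⇒ n² = rZ/a₀ = 0.529 × 1 / 0.529 ≈ 1.00
n = 1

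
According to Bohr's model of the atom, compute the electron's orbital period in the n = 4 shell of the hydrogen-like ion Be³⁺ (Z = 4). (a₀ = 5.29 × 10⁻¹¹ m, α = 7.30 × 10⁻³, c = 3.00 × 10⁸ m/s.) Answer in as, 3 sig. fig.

607 as

r = n²a₀/Z = 4²·5.29 × 10⁻¹¹/4 = 2.12 × 10⁻¹⁰ m
v = Zαc/n = 4·0.00730·3.00 × 10⁸/4 = 2.19 × 10⁶ m/s
T = 2πr/v = 6.07 × 10⁻¹⁶ s = 607 as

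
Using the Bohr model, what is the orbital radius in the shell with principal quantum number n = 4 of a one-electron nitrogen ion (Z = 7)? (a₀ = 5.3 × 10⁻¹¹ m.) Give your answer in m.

1.2 × 10⁻¹⁰ m

r_n = n²a₀/Z = 4² × 5.3 × 10⁻¹¹ / 7
    = 16 × 5.3 × 10⁻¹¹ / 7 = 1.2 × 10⁻¹⁰ m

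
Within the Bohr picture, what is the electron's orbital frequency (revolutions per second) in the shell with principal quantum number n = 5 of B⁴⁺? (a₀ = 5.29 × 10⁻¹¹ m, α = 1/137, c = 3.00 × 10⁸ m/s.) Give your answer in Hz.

1.32 × 10¹⁵ Hz

r = n²a₀/Z = 2.64 × 10⁻¹⁰ m, v = Zαc/n = 2.19 × 10⁶ m/s
f = v/(2πr) = 1.32 × 10¹⁵ Hz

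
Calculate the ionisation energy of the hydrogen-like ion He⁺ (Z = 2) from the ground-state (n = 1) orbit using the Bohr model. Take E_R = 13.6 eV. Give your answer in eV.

E_n = −E_R·Z²/n² = −13.6 × 2²/1² eV = -54.4 eV
Ionisation energy = −E_n = 54.4 eV

54.4 eV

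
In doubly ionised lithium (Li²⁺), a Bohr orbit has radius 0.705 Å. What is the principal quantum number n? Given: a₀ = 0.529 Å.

r_n = n²a₀/Z ⇒ n² = rZ/a₀ = 0.705 × 3 / 0.529 ≈ 4.00
n = 2

2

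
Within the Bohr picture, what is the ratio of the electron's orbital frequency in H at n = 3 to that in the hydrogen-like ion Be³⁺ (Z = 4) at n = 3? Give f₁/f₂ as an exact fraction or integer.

1/16

f ∝ Z^2 · n^-3
f₁/f₂ = (1/4)^2 · (3/3)^-3 = 1/16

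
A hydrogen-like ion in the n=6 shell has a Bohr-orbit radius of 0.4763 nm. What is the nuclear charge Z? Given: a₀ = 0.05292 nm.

4

r_n = n²a₀/Z ⇒ Z = n²a₀/r = 6² × 0.05292 / 0.4763 ≈ 4.00
Z = 4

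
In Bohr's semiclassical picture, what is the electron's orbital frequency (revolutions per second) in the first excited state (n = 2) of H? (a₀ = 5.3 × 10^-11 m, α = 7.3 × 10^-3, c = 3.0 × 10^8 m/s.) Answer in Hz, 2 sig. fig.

r = n²a₀/Z = 2.1 × 10^-10 m, v = Zαc/n = 1.1 × 10^6 m/s
f = v/(2πr) = 8.2 × 10^14 Hz

8.2 × 10^14 Hz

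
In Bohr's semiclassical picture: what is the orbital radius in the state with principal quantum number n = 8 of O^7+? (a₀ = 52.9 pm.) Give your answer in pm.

423 pm

r_n = n²a₀/Z = 8² × 52.9 / 8
    = 64 × 52.9 / 8 = 423 pm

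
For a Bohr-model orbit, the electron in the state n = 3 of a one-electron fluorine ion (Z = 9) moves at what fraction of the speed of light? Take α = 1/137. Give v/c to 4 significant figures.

0.02190

v_n = Zαc/n, so v/c = Zα/n = 9 × 0.007299 / 3 = 0.02190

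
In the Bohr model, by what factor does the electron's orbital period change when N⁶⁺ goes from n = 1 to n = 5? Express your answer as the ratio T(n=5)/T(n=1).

125

T ∝ Z^-2 · n^3; with Z fixed, T ∝ n^3.
T(n=5)/T(n=1) = (5/1)^3 = 125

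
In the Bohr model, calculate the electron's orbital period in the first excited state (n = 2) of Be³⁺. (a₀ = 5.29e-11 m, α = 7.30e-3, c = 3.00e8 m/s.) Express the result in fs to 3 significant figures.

r = n²a₀/Z = 2²·5.29e-11/4 = 5.29e-11 m
v = Zαc/n = 4·0.00730·3.00e8/2 = 4.38e6 m/s
T = 2πr/v = 7.59e-17 s = 0.0759 fs

0.0759 fs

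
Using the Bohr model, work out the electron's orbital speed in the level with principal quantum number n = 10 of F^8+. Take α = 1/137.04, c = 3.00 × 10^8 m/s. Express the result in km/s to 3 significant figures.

v_n = Zαc/n = 9 × 0.00730 × 3.00 × 10^8 / 10
    = 1970 km/s

1970 km/s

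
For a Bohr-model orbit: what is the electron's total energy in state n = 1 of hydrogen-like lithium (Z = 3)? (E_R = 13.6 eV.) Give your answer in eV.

-122 eV

E_n = −E_R·Z²/n² = −13.6 × 3²/1² = -122 eV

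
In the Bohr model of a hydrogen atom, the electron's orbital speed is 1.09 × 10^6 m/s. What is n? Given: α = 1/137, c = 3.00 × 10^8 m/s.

2

v_n = Zαc/n ⇒ n = Zαc/v = 1 × 0.00730 × 3.00 × 10^8 / 1.09 × 10^6 ≈ 2.01
n = 2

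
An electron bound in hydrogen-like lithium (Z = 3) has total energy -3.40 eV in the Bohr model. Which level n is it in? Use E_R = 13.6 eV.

E_n = −E_R Z²/n² ⇒ n² = E_R Z²/(−E_n) = 13.6 × 3² / 3.40 ≈ 36.00
n = 6

6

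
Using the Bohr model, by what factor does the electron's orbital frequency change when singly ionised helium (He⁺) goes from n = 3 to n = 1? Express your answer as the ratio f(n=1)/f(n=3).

f ∝ Z^2 · n^-3; with Z fixed, f ∝ n^-3.
f(n=1)/f(n=3) = (1/3)^-3 = 27

27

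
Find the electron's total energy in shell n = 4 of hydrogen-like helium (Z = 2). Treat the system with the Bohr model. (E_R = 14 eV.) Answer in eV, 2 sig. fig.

-3.5 eV

E_n = −E_R·Z²/n² = −14 × 2²/4² = -3.5 eV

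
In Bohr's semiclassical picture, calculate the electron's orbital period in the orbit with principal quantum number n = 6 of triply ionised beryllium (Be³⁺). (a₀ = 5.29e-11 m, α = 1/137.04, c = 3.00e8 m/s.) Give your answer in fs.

r = n²a₀/Z = 6²·5.29e-11/4 = 4.76e-10 m
v = Zαc/n = 4·0.00730·3.00e8/6 = 1.46e6 m/s
T = 2πr/v = 2.05e-15 s = 2.05 fs

2.05 fs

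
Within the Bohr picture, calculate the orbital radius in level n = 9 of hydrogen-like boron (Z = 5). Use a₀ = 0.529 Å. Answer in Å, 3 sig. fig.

8.57 Å

r_n = n²a₀/Z = 9² × 0.529 / 5
    = 81 × 0.529 / 5 = 8.57 Å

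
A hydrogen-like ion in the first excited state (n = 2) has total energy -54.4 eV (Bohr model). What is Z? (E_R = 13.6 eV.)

4

E_n = −E_R Z²/n² ⇒ Z² = −E_n n²/E_R = 54.4 × 2² / 13.6 ≈ 16.00
Z = 4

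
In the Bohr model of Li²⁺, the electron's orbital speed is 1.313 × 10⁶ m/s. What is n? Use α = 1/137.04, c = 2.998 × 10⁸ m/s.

v_n = Zαc/n ⇒ n = Zαc/v = 3 × 0.007297 × 2.998 × 10⁸ / 1.313 × 10⁶ ≈ 5.00
n = 5

5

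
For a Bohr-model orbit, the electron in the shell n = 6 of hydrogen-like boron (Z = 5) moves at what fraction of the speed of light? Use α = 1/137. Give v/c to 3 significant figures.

v_n = Zαc/n, so v/c = Zα/n = 5 × 0.00730 / 6 = 0.00608

0.00608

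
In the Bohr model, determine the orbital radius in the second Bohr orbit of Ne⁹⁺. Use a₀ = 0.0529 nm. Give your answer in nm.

r_n = n²a₀/Z = 2² × 0.0529 / 10
    = 4 × 0.0529 / 10 = 0.0212 nm

0.0212 nm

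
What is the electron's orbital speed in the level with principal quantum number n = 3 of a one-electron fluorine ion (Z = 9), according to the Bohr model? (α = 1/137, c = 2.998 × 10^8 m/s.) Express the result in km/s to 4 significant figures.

6565 km/s

v_n = Zαc/n = 9 × 0.007299 × 2.998 × 10^8 / 3
    = 6565 km/s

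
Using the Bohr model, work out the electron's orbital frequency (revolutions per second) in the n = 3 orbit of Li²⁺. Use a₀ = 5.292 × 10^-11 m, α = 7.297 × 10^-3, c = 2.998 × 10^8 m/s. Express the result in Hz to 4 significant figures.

2.193 × 10^15 Hz

r = n²a₀/Z = 1.588 × 10^-10 m, v = Zαc/n = 2.188 × 10^6 m/s
f = v/(2πr) = 2.193 × 10^15 Hz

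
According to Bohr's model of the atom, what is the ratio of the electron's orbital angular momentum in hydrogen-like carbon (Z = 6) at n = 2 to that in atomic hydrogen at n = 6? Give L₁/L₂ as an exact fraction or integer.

L = nℏ is independent of Z.
L₁/L₂ = n₁/n₂ = 2/6 = 1/3

1/3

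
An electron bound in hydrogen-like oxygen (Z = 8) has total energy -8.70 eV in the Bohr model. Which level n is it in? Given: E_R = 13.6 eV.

E_n = −E_R Z²/n² ⇒ n² = E_R Z²/(−E_n) = 13.6 × 8² / 8.70 ≈ 100.05
n = 10

10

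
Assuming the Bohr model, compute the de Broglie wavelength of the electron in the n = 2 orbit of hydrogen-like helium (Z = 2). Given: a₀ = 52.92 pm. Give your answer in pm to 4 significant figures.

332.5 pm

The Bohr quantisation condition is nλ = 2πr_n.
r_n = n²a₀/Z = 105.8 pm
λ = 2πr_n/n = 2π·105.8/2 = 332.5 pm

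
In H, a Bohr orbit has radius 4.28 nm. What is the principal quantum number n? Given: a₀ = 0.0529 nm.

r_n = n²a₀/Z ⇒ n² = rZ/a₀ = 4.28 × 1 / 0.0529 ≈ 80.91
n = 9

9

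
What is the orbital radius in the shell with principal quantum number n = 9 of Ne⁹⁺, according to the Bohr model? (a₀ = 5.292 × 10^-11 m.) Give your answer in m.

4.287 × 10^-10 m

r_n = n²a₀/Z = 9² × 5.292 × 10^-11 / 10
    = 81 × 5.292 × 10^-11 / 10 = 4.287 × 10^-10 m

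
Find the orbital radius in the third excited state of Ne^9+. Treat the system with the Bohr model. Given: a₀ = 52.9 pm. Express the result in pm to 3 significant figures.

84.6 pm

r_n = n²a₀/Z = 4² × 52.9 / 10
    = 16 × 52.9 / 10 = 84.6 pm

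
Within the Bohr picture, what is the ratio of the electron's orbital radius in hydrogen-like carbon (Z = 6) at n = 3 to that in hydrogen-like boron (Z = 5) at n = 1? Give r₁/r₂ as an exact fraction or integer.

15/2

r ∝ Z^-1 · n^2
r₁/r₂ = (6/5)^-1 · (3/1)^2 = 15/2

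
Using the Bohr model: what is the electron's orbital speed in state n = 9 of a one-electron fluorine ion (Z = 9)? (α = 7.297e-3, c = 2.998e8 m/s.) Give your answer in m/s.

v_n = Zαc/n = 9 × 0.007297 × 2.998e8 / 9
    = 2.188e6 m/s

2.188e6 m/s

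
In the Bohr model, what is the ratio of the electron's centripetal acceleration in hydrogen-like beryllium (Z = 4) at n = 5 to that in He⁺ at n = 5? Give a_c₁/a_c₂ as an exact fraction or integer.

a_c ∝ Z^3 · n^-4
a_c₁/a_c₂ = (4/2)^3 · (5/5)^-4 = 8

8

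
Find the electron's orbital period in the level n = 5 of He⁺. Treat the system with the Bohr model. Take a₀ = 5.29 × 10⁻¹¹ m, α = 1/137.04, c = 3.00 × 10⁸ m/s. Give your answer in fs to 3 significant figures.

4.74 fs

r = n²a₀/Z = 5²·5.29 × 10⁻¹¹/2 = 6.61 × 10⁻¹⁰ m
v = Zαc/n = 2·0.00730·3.00 × 10⁸/5 = 8.76 × 10⁵ m/s
T = 2πr/v = 4.74 × 10⁻¹⁵ s = 4.74 fs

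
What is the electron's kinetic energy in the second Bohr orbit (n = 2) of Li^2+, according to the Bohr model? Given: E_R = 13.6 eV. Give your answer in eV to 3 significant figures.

30.6 eV

For a Coulomb orbit the virial theorem gives K = −E_n.
E_n = −E_R·Z²/n², so K = E_R·Z²/n² = 13.6 × 3²/2² = 30.6 eV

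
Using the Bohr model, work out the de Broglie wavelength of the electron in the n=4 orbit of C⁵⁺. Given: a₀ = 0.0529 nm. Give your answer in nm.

0.222 nm

The Bohr quantisation condition is nλ = 2πr_n.
r_n = n²a₀/Z = 0.141 nm
λ = 2πr_n/n = 2π·0.141/4 = 0.222 nm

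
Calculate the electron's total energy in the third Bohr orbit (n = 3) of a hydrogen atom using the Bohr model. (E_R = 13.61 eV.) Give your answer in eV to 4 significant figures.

E_n = −E_R·Z²/n² = −13.61 × 1²/3² = -1.512 eV

-1.512 eV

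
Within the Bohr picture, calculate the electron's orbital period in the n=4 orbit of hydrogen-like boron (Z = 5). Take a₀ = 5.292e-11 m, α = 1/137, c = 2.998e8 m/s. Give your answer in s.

3.890e-16 s

r = n²a₀/Z = 4²·5.292e-11/5 = 1.693e-10 m
v = Zαc/n = 5·0.007299·2.998e8/4 = 2.735e6 m/s
T = 2πr/v = 3.890e-16 s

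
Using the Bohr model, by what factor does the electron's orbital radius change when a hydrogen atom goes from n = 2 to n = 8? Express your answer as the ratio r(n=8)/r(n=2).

r ∝ Z^-1 · n^2; with Z fixed, r ∝ n^2.
r(n=8)/r(n=2) = (8/2)^2 = 16

16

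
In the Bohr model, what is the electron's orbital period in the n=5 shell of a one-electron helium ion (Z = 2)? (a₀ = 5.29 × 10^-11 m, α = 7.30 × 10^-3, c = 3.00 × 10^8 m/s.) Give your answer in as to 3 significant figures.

r = n²a₀/Z = 5²·5.29 × 10^-11/2 = 6.61 × 10^-10 m
v = Zαc/n = 2·0.00730·3.00 × 10^8/5 = 8.76 × 10^5 m/s
T = 2πr/v = 4.74 × 10^-15 s = 4740 as

4740 as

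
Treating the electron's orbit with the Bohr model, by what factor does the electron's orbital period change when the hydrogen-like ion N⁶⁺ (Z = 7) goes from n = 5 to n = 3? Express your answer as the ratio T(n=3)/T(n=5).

T ∝ Z^-2 · n^3; with Z fixed, T ∝ n^3.
T(n=3)/T(n=5) = (3/5)^3 = 27/125

27/125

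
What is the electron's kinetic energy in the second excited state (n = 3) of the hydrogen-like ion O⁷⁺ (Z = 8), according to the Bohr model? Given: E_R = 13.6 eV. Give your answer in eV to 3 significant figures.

For a Coulomb orbit the virial theorem gives K = −E_n.
E_n = −E_R·Z²/n², so K = E_R·Z²/n² = 13.6 × 8²/3² = 96.7 eV

96.7 eV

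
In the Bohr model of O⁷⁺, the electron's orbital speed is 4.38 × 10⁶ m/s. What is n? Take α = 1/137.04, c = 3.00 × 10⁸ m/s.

v_n = Zαc/n ⇒ n = Zαc/v = 8 × 0.00730 × 3.00 × 10⁸ / 4.38 × 10⁶ ≈ 4.00
n = 4

4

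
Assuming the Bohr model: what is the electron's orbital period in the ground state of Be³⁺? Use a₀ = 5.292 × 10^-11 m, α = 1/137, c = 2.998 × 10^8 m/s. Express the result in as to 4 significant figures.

9.497 as

r = n²a₀/Z = 1²·5.292 × 10^-11/4 = 1.323 × 10^-11 m
v = Zαc/n = 4·0.007299·2.998 × 10^8/1 = 8.753 × 10^6 m/s
T = 2πr/v = 9.497 × 10^-18 s = 9.497 as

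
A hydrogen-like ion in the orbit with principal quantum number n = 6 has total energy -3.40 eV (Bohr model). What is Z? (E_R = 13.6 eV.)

3

E_n = −E_R Z²/n² ⇒ Z² = −E_n n²/E_R = 3.40 × 6² / 13.6 ≈ 9.00
Z = 3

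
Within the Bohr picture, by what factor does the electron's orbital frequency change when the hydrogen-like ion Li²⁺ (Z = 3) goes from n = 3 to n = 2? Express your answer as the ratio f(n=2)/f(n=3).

27/8

f ∝ Z^2 · n^-3; with Z fixed, f ∝ n^-3.
f(n=2)/f(n=3) = (2/3)^-3 = 27/8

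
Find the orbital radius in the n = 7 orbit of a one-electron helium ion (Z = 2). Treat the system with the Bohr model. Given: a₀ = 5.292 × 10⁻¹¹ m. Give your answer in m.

r_n = n²a₀/Z = 7² × 5.292 × 10⁻¹¹ / 2
    = 49 × 5.292 × 10⁻¹¹ / 2 = 1.297 × 10⁻⁹ m

1.297 × 10⁻⁹ m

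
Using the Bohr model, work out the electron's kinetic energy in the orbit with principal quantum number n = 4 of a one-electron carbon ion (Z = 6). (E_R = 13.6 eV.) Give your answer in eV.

For a Coulomb orbit the virial theorem gives K = −E_n.
E_n = −E_R·Z²/n², so K = E_R·Z²/n² = 13.6 × 6²/4² = 30.6 eV

30.6 eV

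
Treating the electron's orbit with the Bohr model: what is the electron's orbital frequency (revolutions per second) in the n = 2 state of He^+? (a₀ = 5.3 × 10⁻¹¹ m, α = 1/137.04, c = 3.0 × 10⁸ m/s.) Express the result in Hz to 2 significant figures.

r = n²a₀/Z = 1.1 × 10⁻¹⁰ m, v = Zαc/n = 2.2 × 10⁶ m/s
f = v/(2πr) = 3.3 × 10¹⁵ Hz

3.3 × 10¹⁵ Hz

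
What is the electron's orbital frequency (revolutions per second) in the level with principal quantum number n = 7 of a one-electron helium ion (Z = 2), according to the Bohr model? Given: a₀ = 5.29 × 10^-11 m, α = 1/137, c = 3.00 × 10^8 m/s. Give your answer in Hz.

7.68 × 10^13 Hz

r = n²a₀/Z = 1.30 × 10^-9 m, v = Zαc/n = 6.26 × 10^5 m/s
f = v/(2πr) = 7.68 × 10^13 Hz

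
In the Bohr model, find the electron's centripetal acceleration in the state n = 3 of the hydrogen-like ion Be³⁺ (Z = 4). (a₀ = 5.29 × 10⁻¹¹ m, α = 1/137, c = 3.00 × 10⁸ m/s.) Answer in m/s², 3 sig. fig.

7.16 × 10²² m/s²

r = n²a₀/Z = 1.19 × 10⁻¹⁰ m, v = Zαc/n = 2.92 × 10⁶ m/s
a = v²/r = (2.92 × 10⁶)² / 1.19 × 10⁻¹⁰ = 7.16 × 10²² m/s²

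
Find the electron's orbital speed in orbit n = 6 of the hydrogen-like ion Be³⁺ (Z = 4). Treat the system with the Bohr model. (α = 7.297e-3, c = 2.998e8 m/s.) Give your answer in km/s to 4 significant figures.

v_n = Zαc/n = 4 × 0.007297 × 2.998e8 / 6
    = 1458 km/s

1458 km/s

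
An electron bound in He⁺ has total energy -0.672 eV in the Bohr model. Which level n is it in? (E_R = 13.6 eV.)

E_n = −E_R Z²/n² ⇒ n² = E_R Z²/(−E_n) = 13.6 × 2² / 0.672 ≈ 80.95
n = 9

9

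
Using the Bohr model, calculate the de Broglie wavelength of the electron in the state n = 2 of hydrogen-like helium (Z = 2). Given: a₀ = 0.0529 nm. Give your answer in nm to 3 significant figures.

The Bohr quantisation condition is nλ = 2πr_n.
r_n = n²a₀/Z = 0.106 nm
λ = 2πr_n/n = 2π·0.106/2 = 0.332 nm

0.332 nm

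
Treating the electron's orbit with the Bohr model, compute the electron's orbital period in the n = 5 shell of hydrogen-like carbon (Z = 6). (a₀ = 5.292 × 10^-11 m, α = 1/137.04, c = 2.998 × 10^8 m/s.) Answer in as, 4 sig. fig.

r = n²a₀/Z = 5²·5.292 × 10^-11/6 = 2.205 × 10^-10 m
v = Zαc/n = 6·0.007297·2.998 × 10^8/5 = 2.625 × 10^6 m/s
T = 2πr/v = 5.277 × 10^-16 s = 527.7 as

527.7 as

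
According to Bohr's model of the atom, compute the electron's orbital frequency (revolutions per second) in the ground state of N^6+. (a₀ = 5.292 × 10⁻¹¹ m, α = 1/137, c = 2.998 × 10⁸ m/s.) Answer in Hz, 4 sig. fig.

r = n²a₀/Z = 7.560 × 10⁻¹² m, v = Zαc/n = 1.532 × 10⁷ m/s
f = v/(2πr) = 3.225 × 10¹⁷ Hz

3.225 × 10¹⁷ Hz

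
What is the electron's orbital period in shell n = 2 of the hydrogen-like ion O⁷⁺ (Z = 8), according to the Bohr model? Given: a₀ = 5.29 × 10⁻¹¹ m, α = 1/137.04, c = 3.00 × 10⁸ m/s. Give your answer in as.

r = n²a₀/Z = 2²·5.29 × 10⁻¹¹/8 = 2.65 × 10⁻¹¹ m
v = Zαc/n = 8·0.00730·3.00 × 10⁸/2 = 8.76 × 10⁶ m/s
T = 2πr/v = 1.90 × 10⁻¹⁷ s = 19.0 as

19.0 as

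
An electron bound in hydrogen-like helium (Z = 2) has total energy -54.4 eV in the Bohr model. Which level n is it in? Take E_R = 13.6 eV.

E_n = −E_R Z²/n² ⇒ n² = E_R Z²/(−E_n) = 13.6 × 2² / 54.4 ≈ 1.00
n = 1

1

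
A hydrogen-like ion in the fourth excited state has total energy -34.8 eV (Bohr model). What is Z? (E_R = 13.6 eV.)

E_n = −E_R Z²/n² ⇒ Z² = −E_n n²/E_R = 34.8 × 5² / 13.6 ≈ 63.97
Z = 8

8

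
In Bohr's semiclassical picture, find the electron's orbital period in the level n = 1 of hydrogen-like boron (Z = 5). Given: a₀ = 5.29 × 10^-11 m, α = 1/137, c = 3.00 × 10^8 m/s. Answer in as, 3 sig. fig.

6.07 as

r = n²a₀/Z = 1²·5.29 × 10^-11/5 = 1.06 × 10^-11 m
v = Zαc/n = 5·0.00730·3.00 × 10^8/1 = 1.09 × 10^7 m/s
T = 2πr/v = 6.07 × 10^-18 s = 6.07 as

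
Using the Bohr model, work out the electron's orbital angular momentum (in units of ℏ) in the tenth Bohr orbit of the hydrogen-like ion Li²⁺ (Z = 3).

10

L_n = nℏ, so L/ℏ = n = 10.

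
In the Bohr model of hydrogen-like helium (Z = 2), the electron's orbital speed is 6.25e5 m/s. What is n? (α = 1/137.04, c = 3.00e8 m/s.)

7

v_n = Zαc/n ⇒ n = Zαc/v = 2 × 0.00730 × 3.00e8 / 6.25e5 ≈ 7.01
n = 7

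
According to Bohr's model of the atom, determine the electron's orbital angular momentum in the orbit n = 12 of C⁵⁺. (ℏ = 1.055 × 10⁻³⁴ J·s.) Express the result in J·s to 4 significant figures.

1.266 × 10⁻³³ J·s

L_n = nℏ = 12 × 1.055 × 10⁻³⁴ = 1.266 × 10⁻³³ J·s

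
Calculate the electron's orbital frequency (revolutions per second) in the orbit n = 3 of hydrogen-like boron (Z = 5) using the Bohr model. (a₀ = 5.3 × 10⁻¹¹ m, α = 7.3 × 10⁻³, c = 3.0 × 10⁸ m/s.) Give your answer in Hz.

r = n²a₀/Z = 9.5 × 10⁻¹¹ m, v = Zαc/n = 3.6 × 10⁶ m/s
f = v/(2πr) = 6.1 × 10¹⁵ Hz

6.1 × 10¹⁵ Hz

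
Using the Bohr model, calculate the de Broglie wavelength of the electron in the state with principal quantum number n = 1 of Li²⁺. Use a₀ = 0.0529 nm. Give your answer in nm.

0.111 nm

The Bohr quantisation condition is nλ = 2πr_n.
r_n = n²a₀/Z = 0.0176 nm
λ = 2πr_n/n = 2π·0.0176/1 = 0.111 nm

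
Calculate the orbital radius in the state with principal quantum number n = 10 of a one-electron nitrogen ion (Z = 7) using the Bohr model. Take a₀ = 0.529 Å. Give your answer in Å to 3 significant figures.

7.56 Å

r_n = n²a₀/Z = 10² × 0.529 / 7
    = 100 × 0.529 / 7 = 7.56 Å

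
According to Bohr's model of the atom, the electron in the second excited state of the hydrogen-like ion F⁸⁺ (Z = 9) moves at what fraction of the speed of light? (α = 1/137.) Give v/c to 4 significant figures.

v_n = Zαc/n, so v/c = Zα/n = 9 × 0.007299 / 3 = 0.02190

0.02190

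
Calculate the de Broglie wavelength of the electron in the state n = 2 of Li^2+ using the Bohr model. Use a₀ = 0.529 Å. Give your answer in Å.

The Bohr quantisation condition is nλ = 2πr_n.
r_n = n²a₀/Z = 0.705 Å
λ = 2πr_n/n = 2π·0.705/2 = 2.22 Å

2.22 Å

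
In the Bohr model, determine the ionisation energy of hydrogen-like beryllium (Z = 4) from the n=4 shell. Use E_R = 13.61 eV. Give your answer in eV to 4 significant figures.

E_n = −E_R·Z²/n² = −13.61 × 4²/4² eV = -13.61 eV
Ionisation energy = −E_n = 13.61 eV

13.61 eV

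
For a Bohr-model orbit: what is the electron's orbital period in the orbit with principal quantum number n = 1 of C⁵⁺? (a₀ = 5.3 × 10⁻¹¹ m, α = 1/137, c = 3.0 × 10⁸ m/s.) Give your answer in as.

4.2 as

r = n²a₀/Z = 1²·5.3 × 10⁻¹¹/6 = 8.8 × 10⁻¹² m
v = Zαc/n = 6·0.0073·3.0 × 10⁸/1 = 1.3 × 10⁷ m/s
T = 2πr/v = 4.2 × 10⁻¹⁸ s = 4.2 as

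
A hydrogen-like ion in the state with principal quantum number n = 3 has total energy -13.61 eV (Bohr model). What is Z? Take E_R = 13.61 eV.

3

E_n = −E_R Z²/n² ⇒ Z² = −E_n n²/E_R = 13.61 × 3² / 13.61 ≈ 9.00
Z = 3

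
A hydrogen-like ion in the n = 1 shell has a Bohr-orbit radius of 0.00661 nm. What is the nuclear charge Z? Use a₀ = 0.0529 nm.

8

r_n = n²a₀/Z ⇒ Z = n²a₀/r = 1² × 0.0529 / 0.00661 ≈ 8.00
Z = 8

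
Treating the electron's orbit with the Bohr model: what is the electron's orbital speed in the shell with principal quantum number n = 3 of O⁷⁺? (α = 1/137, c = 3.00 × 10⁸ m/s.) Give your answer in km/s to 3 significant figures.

v_n = Zαc/n = 8 × 0.00730 × 3.00 × 10⁸ / 3
    = 5840 km/s

5840 km/s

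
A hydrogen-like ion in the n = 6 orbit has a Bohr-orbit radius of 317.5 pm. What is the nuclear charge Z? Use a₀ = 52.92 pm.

6

r_n = n²a₀/Z ⇒ Z = n²a₀/r = 6² × 52.92 / 317.5 ≈ 6.00
Z = 6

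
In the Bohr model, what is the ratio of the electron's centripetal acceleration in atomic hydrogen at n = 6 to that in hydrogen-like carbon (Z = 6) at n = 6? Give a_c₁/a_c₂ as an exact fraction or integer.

a_c ∝ Z^3 · n^-4
a_c₁/a_c₂ = (1/6)^3 · (6/6)^-4 = 1/216

1/216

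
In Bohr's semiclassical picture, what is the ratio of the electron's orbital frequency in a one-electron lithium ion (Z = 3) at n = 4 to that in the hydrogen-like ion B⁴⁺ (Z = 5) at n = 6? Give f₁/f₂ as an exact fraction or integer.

243/200

f ∝ Z^2 · n^-3
f₁/f₂ = (3/5)^2 · (4/6)^-3 = 243/200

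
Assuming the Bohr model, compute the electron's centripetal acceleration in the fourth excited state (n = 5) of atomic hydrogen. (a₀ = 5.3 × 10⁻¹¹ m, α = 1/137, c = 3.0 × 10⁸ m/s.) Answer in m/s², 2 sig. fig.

r = n²a₀/Z = 1.3 × 10⁻⁹ m, v = Zαc/n = 4.4 × 10⁵ m/s
a = v²/r = (4.4 × 10⁵)² / 1.3 × 10⁻⁹ = 1.4 × 10²⁰ m/s²

1.4 × 10²⁰ m/s²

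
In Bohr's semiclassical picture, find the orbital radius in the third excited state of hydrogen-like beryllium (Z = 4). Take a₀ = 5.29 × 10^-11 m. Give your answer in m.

r_n = n²a₀/Z = 4² × 5.29 × 10^-11 / 4
    = 16 × 5.29 × 10^-11 / 4 = 2.12 × 10^-10 m

2.12 × 10^-10 m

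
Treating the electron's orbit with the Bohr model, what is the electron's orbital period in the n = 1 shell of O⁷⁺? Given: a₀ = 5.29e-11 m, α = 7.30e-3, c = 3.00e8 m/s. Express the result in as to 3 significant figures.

r = n²a₀/Z = 1²·5.29e-11/8 = 6.61e-12 m
v = Zαc/n = 8·0.00730·3.00e8/1 = 1.75e7 m/s
T = 2πr/v = 2.37e-18 s = 2.37 as

2.37 as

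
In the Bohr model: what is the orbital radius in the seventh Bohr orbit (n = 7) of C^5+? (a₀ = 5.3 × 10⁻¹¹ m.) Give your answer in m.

4.3 × 10⁻¹⁰ m

r_n = n²a₀/Z = 7² × 5.3 × 10⁻¹¹ / 6
    = 49 × 5.3 × 10⁻¹¹ / 6 = 4.3 × 10⁻¹⁰ m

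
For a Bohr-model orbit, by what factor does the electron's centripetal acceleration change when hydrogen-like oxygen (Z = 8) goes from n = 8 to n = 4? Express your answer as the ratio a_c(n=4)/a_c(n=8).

16

a_c ∝ Z^3 · n^-4; with Z fixed, a_c ∝ n^-4.
a_c(n=4)/a_c(n=8) = (4/8)^-4 = 16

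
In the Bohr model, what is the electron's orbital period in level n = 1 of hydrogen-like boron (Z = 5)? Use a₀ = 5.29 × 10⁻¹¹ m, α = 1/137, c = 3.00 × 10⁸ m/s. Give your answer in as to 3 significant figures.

6.07 as

r = n²a₀/Z = 1²·5.29 × 10⁻¹¹/5 = 1.06 × 10⁻¹¹ m
v = Zαc/n = 5·0.00730·3.00 × 10⁸/1 = 1.09 × 10⁷ m/s
T = 2πr/v = 6.07 × 10⁻¹⁸ s = 6.07 as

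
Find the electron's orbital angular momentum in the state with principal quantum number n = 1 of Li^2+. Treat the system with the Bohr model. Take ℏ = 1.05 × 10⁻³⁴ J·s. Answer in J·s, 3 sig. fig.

L_n = nℏ = 1 × 1.05 × 10⁻³⁴ = 1.05 × 10⁻³⁴ J·s

1.05 × 10⁻³⁴ J·s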